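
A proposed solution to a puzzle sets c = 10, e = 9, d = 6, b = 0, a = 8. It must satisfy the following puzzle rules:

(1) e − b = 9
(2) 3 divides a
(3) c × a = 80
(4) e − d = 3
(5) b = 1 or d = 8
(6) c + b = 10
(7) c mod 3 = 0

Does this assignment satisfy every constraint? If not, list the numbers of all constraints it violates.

Constraints 2, 5, and 7 do not hold.

(1) e − b = 9 − 0 = 9 — holds.
(2) 8 = 3×2 + 2, so 3 does not divide 8 — fails.
(3) c × a = 10 × 8 = 80 — holds.
(4) e − d = 9 − 6 = 3 — holds.
(5) b = 0 ≠ 1 and d = 6 ≠ 8; both disjuncts false — fails.
(6) c + b = 10 + 0 = 10 — holds.
(7) 10 mod 3 = 1, not 0 — fails.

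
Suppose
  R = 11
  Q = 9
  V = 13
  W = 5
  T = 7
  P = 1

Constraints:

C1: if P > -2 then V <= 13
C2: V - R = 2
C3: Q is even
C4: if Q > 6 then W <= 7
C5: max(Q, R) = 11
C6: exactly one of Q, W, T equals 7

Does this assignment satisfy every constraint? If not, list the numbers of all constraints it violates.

The assignment fails constraint 3.

C1: P = 1 > -2, so we need V ≤ 13; V = 13 ≤ 13  yes
C2: V - R = 13 - 11 = 2  yes
C3: Q = 9 is odd  no
C4: Q = 9 > 6, so we need W ≤ 7; W = 5 ≤ 7  yes
C5: max(9, 11) = 11  yes
C6: Q=9, W=5, T=7; 1 of them equals 7  yes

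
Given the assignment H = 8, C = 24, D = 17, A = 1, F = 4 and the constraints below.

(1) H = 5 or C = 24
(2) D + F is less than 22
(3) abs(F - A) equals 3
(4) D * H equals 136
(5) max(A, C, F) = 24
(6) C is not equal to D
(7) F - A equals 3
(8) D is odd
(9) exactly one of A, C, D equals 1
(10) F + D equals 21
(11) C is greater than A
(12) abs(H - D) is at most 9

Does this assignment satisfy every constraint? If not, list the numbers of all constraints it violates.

(1) H = 8 ≠ 5, but C = 24 = 24 (second disjunct) — holds.
(2) D + F = 17 + 4 = 21; 21 < 22 — holds.
(3) abs(4 - 1) = 3 — holds.
(4) D * H = 17 * 8 = 136 — holds.
(5) max(1, 24, 4) = 24 — holds.
(6) C = 24, D = 17; distinct — holds.
(7) F - A = 4 - 1 = 3 — holds.
(8) D = 17 is odd — holds.
(9) A=1, C=24, D=17; 1 of them equals 1 — holds.
(10) F + D = 4 + 17 = 21 — holds.
(11) C = 24, A = 1; 24 > 1 — holds.
(12) abs(8 - 17) = 9; 9 ≤ 9 — holds.

None — every constraint holds.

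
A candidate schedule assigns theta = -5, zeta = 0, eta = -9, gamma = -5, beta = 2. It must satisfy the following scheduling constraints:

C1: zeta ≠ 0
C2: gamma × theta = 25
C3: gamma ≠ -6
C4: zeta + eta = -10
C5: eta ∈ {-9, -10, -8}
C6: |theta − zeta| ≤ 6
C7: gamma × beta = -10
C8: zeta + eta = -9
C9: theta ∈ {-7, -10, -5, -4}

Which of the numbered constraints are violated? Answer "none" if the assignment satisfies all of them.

C1: zeta = 0, but 0 is required to differ  false
C2: gamma × theta = -5 × (-5) = 25  true
C3: gamma = -5, and -5 ≠ -6  true
C4: zeta + eta = 0 + (-9) = -9, not -10  false
C5: eta = -9 is in {-9, -10, -8}  true
C6: |-5 − 0| = 5; 5 ≤ 6  true
C7: gamma × beta = -5 × 2 = -10  true
C8: zeta + eta = 0 + (-9) = -9  true
C9: theta = -5 is in {-7, -10, -5, -4}  true

Constraints 1 and 4 are violated.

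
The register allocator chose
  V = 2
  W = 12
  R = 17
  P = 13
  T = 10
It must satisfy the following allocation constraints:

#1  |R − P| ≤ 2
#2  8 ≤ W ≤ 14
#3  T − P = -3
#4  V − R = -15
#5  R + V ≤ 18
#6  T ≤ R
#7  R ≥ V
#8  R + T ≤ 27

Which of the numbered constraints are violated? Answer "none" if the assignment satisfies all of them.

No — constraints 1, 5 are not satisfied.

#1 |17 − 13| = 4; 4 > 2, exceeds bound 2  ✗
#2 W = 12 lies in [8, 14]  ✓
#3 T − P = 10 − 13 = -3  ✓
#4 V − R = 2 − 17 = -15  ✓
#5 R + V = 17 + 2 = 19; 19 > 18, bound 18 not met  ✗
#6 T = 10, R = 17; 10 ≤ 17  ✓
#7 R = 17, V = 2; 17 ≥ 2  ✓
#8 R + T = 17 + 10 = 27; 27 ≤ 27  ✓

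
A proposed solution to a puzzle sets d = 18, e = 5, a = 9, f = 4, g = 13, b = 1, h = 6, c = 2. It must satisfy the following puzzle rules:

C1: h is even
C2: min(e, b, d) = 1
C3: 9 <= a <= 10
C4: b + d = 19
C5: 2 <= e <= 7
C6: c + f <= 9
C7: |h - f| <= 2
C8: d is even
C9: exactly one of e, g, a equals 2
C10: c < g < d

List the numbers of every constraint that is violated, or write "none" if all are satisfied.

C1: h = 6 is even  holds
C2: min(5, 1, 18) = 1  holds
C3: a = 9 lies in [9, 10]  holds
C4: b + d = 1 + 18 = 19  holds
C5: e = 5 lies in [2, 7]  holds
C6: c + f = 2 + 4 = 6; 6 ≤ 9  holds
C7: |6 - 4| = 2; 2 ≤ 2  holds
C8: d = 18 is even  holds
C9: e=5, g=13, a=9; 0 of them equal 2, not exactly one  fails
C10: values 2 < 13 < 18  holds

No — constraint 9 is not satisfied.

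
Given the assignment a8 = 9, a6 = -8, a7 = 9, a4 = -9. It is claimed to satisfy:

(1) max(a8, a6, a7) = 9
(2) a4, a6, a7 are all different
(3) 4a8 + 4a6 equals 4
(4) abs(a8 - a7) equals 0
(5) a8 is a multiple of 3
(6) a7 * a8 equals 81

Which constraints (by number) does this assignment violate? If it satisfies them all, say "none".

All constraints are satisfied.

(1) max(9, -8, 9) = 9 — satisfied.
(2) values -9, -8, 9 are pairwise distinct — satisfied.
(3) 4a8 + 4a6 = 4(9) + 4(-8) = 4 — satisfied.
(4) abs(9 - 9) = 0 — satisfied.
(5) 9 / 3 = 3, so 3 divides 9 — satisfied.
(6) a7 * a8 = 9 * 9 = 81 — satisfied.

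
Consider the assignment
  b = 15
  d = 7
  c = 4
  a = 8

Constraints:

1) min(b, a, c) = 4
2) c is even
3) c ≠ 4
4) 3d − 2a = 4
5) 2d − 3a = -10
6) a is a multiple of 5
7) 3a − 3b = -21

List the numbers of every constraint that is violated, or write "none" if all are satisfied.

1) min(15, 8, 4) = 4 — satisfied.
2) c = 4 is even — satisfied.
3) c = 4, but 4 is required to differ — violated.
4) 3d − 2a = 3(7) − 2(8) = 5, not 4 — violated.
5) 2d − 3a = 2(7) − 3(8) = -10 — satisfied.
6) 8 = 5×1 + 3, so 5 does not divide 8 — violated.
7) 3a − 3b = 3(8) − 3(15) = -21 — satisfied.

No — constraints 3, 4, and 6 are not satisfied.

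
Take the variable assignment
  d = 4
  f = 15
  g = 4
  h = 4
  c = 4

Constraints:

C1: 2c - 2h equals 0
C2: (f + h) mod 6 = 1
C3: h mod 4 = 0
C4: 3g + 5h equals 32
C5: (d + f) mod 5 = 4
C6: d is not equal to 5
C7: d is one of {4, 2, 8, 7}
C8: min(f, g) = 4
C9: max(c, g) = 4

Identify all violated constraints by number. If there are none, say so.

The assignment satisfies every constraint.

C1: 2c - 2h = 2(4) - 2(4) = 0 — holds.
C2: f + h = 19; 19 mod 6 = 1 — holds.
C3: 4 mod 4 = 0 — holds.
C4: 3g + 5h = 3(4) + 5(4) = 32 — holds.
C5: d + f = 19; 19 mod 5 = 4 — holds.
C6: d = 4, and 4 ≠ 5 — holds.
C7: d = 4 is in {4, 2, 8, 7} — holds.
C8: min(15, 4) = 4 — holds.
C9: max(4, 4) = 4 — holds.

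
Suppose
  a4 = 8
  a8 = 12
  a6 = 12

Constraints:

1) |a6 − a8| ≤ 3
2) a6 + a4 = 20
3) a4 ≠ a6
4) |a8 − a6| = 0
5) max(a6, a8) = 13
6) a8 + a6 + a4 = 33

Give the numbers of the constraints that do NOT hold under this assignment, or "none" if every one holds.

1) |12 − 12| = 0; 0 ≤ 3  OK
2) a6 + a4 = 12 + 8 = 20  OK
3) a4 = 8, a6 = 12; distinct  OK
4) |12 − 12| = 0  OK
5) max(12, 12) = 12, not 13  FAIL
6) a8 + a6 + a4 = 12 + 12 + 8 = 32, not 33  FAIL

Constraints 5 and 6 are violated.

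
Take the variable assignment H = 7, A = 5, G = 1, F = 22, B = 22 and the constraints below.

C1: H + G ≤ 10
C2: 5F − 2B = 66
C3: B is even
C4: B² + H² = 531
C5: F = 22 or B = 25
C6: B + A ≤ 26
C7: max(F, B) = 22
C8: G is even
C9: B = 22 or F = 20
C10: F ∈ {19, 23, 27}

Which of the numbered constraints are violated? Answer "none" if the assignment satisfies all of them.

C1: H + G = 7 + 1 = 8; 8 ≤ 10 — holds.
C2: 5F − 2B = 5(22) − 2(22) = 66 — holds.
C3: B = 22 is even — holds.
C4: B² + H² = 22² + 7² = 484 + 49 = 533, not 531 — does not hold.
C5: F = 22 = 22 (first disjunct) — holds.
C6: B + A = 22 + 5 = 27; 27 > 26, bound 26 not met — does not hold.
C7: max(22, 22) = 22 — holds.
C8: G = 1 is odd — does not hold.
C9: B = 22 = 22 (first disjunct) — holds.
C10: F = 22 is not in {19, 23, 27} — does not hold.

Constraints 4, 6, 8, 10 are violated.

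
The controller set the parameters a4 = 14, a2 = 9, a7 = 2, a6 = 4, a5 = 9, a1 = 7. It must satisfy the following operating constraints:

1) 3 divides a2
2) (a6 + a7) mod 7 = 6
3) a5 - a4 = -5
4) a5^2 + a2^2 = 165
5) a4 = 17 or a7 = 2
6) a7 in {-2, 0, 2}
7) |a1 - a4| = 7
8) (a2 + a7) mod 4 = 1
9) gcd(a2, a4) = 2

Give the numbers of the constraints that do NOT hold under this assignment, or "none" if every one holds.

Constraints 4, 8, 9 are violated.

1) 9 / 3 = 3, so 3 divides 9 — OK.
2) a6 + a7 = 6; 6 mod 7 = 6 — OK.
3) a5 - a4 = 9 - 14 = -5 — OK.
4) a5^2 + a2^2 = 9^2 + 9^2 = 81 + 81 = 162, not 165 — violated.
5) a4 = 14 ≠ 17, but a7 = 2 = 2 (second disjunct) — OK.
6) a7 = 2 is in {-2, 0, 2} — OK.
7) |7 - 14| = 7 — OK.
8) a2 + a7 = 11; 11 mod 4 = 3, not 1 — violated.
9) gcd(9, 14) = 1, not 2 — violated.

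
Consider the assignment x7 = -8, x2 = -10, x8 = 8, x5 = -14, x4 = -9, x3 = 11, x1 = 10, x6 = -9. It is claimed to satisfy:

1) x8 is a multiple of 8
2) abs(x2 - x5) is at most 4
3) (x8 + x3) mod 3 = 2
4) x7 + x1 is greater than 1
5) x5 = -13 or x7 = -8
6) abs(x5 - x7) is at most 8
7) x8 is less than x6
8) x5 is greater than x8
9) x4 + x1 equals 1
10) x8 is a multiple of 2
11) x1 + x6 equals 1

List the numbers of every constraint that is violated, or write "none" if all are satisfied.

1) 8 / 8 = 1, so 8 divides 8 — OK.
2) abs(-10 - (-14)) = 4; 4 ≤ 4 — OK.
3) x8 + x3 = 19; 19 mod 3 = 1, not 2 — violated.
4) x7 + x1 = -8 + 10 = 2; 2 > 1 — OK.
5) x5 = -14 ≠ -13, but x7 = -8 = -8 (second disjunct) — OK.
6) abs(-14 - (-8)) = 6; 6 ≤ 8 — OK.
7) x8 = 8, x6 = -9; 8 ≥ -9 (want <) — violated.
8) x5 = -14, x8 = 8; -14 ≤ 8 (want >) — violated.
9) x4 + x1 = -9 + 10 = 1 — OK.
10) 8 / 2 = 4, so 2 divides 8 — OK.
11) x1 + x6 = 10 + (-9) = 1 — OK.

The assignment fails constraints 3, 7, and 8.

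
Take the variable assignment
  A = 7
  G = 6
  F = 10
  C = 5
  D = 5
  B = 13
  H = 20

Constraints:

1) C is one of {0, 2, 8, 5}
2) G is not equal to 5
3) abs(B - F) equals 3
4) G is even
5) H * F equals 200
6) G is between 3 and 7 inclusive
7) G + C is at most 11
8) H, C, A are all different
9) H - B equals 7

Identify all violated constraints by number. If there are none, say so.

The assignment satisfies every constraint.

1) C = 5 is in {0, 2, 8, 5} — satisfied.
2) G = 6, and 6 ≠ 5 — satisfied.
3) abs(13 - 10) = 3 — satisfied.
4) G = 6 is even — satisfied.
5) H * F = 20 * 10 = 200 — satisfied.
6) G = 6 lies in [3, 7] — satisfied.
7) G + C = 6 + 5 = 11; 11 ≤ 11 — satisfied.
8) values 20, 5, 7 are pairwise distinct — satisfied.
9) H - B = 20 - 13 = 7 — satisfied.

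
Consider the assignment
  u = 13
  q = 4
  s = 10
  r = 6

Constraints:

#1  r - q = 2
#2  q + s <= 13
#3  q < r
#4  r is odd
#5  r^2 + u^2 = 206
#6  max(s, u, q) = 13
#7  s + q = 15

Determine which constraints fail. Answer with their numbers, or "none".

Constraints 2, 4, 5, and 7 are violated.

#1 r - q = 6 - 4 = 2  true
#2 q + s = 4 + 10 = 14; 14 > 13, bound 13 not met  false
#3 q = 4, r = 6; 4 < 6  true
#4 r = 6 is even  false
#5 r^2 + u^2 = 6^2 + 13^2 = 36 + 169 = 205, not 206  false
#6 max(10, 13, 4) = 13  true
#7 s + q = 10 + 4 = 14, not 15  false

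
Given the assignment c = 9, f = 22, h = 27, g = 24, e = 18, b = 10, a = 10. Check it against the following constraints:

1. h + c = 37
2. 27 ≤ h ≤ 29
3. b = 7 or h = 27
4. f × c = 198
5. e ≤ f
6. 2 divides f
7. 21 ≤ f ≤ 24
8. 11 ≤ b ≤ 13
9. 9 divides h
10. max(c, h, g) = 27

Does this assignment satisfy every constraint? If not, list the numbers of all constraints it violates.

Violated: 1 and 8.

1. h + c = 27 + 9 = 36, not 37 — violated.
2. h = 27 lies in [27, 29] — OK.
3. b = 10 ≠ 7, but h = 27 = 27 (second disjunct) — OK.
4. f × c = 22 × 9 = 198 — OK.
5. e = 18, f = 22; 18 ≤ 22 — OK.
6. 22 / 2 = 11, so 2 divides 22 — OK.
7. f = 22 lies in [21, 24] — OK.
8. b = 10 is outside [11, 13] — violated.
9. 27 / 9 = 3, so 9 divides 27 — OK.
10. max(9, 27, 24) = 27 — OK.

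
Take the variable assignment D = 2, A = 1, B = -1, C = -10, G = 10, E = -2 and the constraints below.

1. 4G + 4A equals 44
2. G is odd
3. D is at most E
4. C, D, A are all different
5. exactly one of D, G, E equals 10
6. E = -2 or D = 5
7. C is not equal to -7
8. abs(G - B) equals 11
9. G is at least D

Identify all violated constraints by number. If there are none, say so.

No — constraints 2, 3 are not satisfied.

1. 4G + 4A = 4(10) + 4(1) = 44 — OK.
2. G = 10 is even — violated.
3. D = 2, E = -2; 2 > -2 (want ≤) — violated.
4. values -10, 2, 1 are pairwise distinct — OK.
5. D=2, G=10, E=-2; 1 of them equals 10 — OK.
6. E = -2 = -2 (first disjunct) — OK.
7. C = -10, and -10 ≠ -7 — OK.
8. abs(10 - (-1)) = 11 — OK.
9. G = 10, D = 2; 10 ≥ 2 — OK.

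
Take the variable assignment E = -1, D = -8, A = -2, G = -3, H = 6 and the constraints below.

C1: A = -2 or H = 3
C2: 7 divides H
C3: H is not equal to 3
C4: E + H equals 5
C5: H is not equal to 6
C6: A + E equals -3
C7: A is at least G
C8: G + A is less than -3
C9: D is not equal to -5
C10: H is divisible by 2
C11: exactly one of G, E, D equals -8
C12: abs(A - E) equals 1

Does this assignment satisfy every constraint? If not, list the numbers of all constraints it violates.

Constraints 2, 5 do not hold.

C1: A = -2 = -2 (first disjunct)  ✔
C2: 6 = 7*0 + 6, so 7 does not divide 6  ✘
C3: H = 6, and 6 ≠ 3  ✔
C4: E + H = -1 + 6 = 5  ✔
C5: H = 6, but 6 is required to differ  ✘
C6: A + E = -2 + (-1) = -3  ✔
C7: A = -2, G = -3; -2 ≥ -3  ✔
C8: G + A = -3 + (-2) = -5; -5 < -3  ✔
C9: D = -8, and -8 ≠ -5  ✔
C10: 6 / 2 = 3, so 2 divides 6  ✔
C11: G=-3, E=-1, D=-8; 1 of them equals -8  ✔
C12: abs(-2 - (-1)) = 1  ✔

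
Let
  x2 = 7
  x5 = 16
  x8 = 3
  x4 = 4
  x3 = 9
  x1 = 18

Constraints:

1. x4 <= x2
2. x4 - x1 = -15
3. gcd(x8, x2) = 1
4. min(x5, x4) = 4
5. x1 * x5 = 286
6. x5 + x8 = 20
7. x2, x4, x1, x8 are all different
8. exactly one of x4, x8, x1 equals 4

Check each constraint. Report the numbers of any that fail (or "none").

1. x4 = 4, x2 = 7; 4 ≤ 7  true
2. x4 - x1 = 4 - 18 = -14, not -15  false
3. gcd(3, 7) = 1  true
4. min(16, 4) = 4  true
5. x1 * x5 = 18 * 16 = 288, not 286  false
6. x5 + x8 = 16 + 3 = 19, not 20  false
7. values 7, 4, 18, 3 are pairwise distinct  true
8. x4=4, x8=3, x1=18; 1 of them equals 4  true

The assignment fails constraints 2, 5, 6.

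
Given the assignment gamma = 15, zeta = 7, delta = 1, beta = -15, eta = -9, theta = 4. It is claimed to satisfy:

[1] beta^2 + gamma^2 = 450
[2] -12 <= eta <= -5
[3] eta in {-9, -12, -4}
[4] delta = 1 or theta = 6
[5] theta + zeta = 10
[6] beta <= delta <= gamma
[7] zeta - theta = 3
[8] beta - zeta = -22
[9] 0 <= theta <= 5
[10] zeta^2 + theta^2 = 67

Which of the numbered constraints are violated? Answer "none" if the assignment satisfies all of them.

Constraints 5 and 10 do not hold.

[1] beta^2 + gamma^2 = (-15)^2 + 15^2 = 225 + 225 = 450  ✓
[2] eta = -9 lies in [-12, -5]  ✓
[3] eta = -9 is in {-9, -12, -4}  ✓
[4] delta = 1 = 1 (first disjunct)  ✓
[5] theta + zeta = 4 + 7 = 11, not 10  ✗
[6] values -15 <= 1 <= 15  ✓
[7] zeta - theta = 7 - 4 = 3  ✓
[8] beta - zeta = -15 - 7 = -22  ✓
[9] theta = 4 lies in [0, 5]  ✓
[10] zeta^2 + theta^2 = 7^2 + 4^2 = 49 + 16 = 65, not 67  ✗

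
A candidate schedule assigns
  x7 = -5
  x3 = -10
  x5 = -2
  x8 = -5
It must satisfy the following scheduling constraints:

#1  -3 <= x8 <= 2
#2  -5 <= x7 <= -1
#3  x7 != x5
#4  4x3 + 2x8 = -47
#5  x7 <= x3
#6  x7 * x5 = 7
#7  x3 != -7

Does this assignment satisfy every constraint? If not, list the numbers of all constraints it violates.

#1 x8 = -5 is outside [-3, 2] — fails.
#2 x7 = -5 lies in [-5, -1] — holds.
#3 x7 = -5, x5 = -2; distinct — holds.
#4 4x3 + 2x8 = 4(-10) + 2(-5) = -50, not -47 — fails.
#5 x7 = -5, x3 = -10; -5 > -10 (want ≤) — fails.
#6 x7 * x5 = -5 * (-2) = 10, not 7 — fails.
#7 x3 = -10, and -10 ≠ -7 — holds.

Violated: 1, 4, 5, and 6.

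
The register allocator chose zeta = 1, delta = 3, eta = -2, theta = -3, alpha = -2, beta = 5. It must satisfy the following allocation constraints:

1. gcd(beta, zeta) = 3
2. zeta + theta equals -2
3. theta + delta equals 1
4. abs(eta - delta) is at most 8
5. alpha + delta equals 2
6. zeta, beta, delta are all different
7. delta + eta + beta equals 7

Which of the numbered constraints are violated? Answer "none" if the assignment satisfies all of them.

Constraints 1, 3, 5, and 7 are violated.

1. gcd(5, 1) = 1, not 3 — violated.
2. zeta + theta = 1 + (-3) = -2 — OK.
3. theta + delta = -3 + 3 = 0, not 1 — violated.
4. abs(-2 - 3) = 5; 5 ≤ 8 — OK.
5. alpha + delta = -2 + 3 = 1, not 2 — violated.
6. values 1, 5, 3 are pairwise distinct — OK.
7. delta + eta + beta = 3 + (-2) + 5 = 6, not 7 — violated.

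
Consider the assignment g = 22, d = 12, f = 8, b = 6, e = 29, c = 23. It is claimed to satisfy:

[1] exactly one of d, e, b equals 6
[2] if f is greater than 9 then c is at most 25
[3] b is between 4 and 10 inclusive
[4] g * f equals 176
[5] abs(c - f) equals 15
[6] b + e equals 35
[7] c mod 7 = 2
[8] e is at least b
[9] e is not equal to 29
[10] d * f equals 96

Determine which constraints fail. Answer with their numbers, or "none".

The assignment fails constraint 9.

[1] d=12, e=29, b=6; 1 of them equals 6  ✔
[2] f = 8, not > 9; antecedent false, conditional vacuously true  ✔
[3] b = 6 lies in [4, 10]  ✔
[4] g * f = 22 * 8 = 176  ✔
[5] abs(23 - 8) = 15  ✔
[6] b + e = 6 + 29 = 35  ✔
[7] 23 mod 7 = 2  ✔
[8] e = 29, b = 6; 29 ≥ 6  ✔
[9] e = 29, but 29 is required to differ  ✘
[10] d * f = 12 * 8 = 96  ✔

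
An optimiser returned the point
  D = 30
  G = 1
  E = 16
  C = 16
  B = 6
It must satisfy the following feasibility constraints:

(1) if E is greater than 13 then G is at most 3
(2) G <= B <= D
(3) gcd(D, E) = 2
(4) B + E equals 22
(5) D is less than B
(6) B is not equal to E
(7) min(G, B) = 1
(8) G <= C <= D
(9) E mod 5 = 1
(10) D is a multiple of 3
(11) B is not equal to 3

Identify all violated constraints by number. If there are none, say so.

(1) E = 16 > 13, so we need G ≤ 3; G = 1 ≤ 3 — OK.
(2) values 1 <= 6 <= 30 — OK.
(3) gcd(30, 16) = 2 — OK.
(4) B + E = 6 + 16 = 22 — OK.
(5) D = 30, B = 6; 30 ≥ 6 (want <) — violated.
(6) B = 6, E = 16; distinct — OK.
(7) min(1, 6) = 1 — OK.
(8) values 1 <= 16 <= 30 — OK.
(9) 16 mod 5 = 1 — OK.
(10) 30 / 3 = 10, so 3 divides 30 — OK.
(11) B = 6, and 6 ≠ 3 — OK.

Violated: 5.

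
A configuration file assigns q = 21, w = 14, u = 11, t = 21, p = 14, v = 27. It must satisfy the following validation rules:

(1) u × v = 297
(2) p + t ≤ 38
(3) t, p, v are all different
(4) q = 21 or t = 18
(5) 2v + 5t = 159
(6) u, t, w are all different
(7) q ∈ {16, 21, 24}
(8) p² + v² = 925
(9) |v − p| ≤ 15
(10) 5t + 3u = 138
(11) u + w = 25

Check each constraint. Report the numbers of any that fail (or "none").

(1) u × v = 11 × 27 = 297 — holds.
(2) p + t = 14 + 21 = 35; 35 ≤ 38 — holds.
(3) values 21, 14, 27 are pairwise distinct — holds.
(4) q = 21 = 21 (first disjunct) — holds.
(5) 2v + 5t = 2(27) + 5(21) = 159 — holds.
(6) values 11, 21, 14 are pairwise distinct — holds.
(7) q = 21 is in {16, 21, 24} — holds.
(8) p² + v² = 14² + 27² = 196 + 729 = 925 — holds.
(9) |27 − 14| = 13; 13 ≤ 15 — holds.
(10) 5t + 3u = 5(21) + 3(11) = 138 — holds.
(11) u + w = 11 + 14 = 25 — holds.

Yes — all constraints hold.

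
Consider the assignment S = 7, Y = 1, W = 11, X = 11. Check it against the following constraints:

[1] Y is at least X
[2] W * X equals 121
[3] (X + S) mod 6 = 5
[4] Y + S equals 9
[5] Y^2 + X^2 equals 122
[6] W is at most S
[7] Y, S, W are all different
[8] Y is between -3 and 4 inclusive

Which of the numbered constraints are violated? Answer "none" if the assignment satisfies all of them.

Violated: 1, 3, 4, and 6.

[1] Y = 1, X = 11; 1 < 11 (want ≥) — violated.
[2] W * X = 11 * 11 = 121 — OK.
[3] X + S = 18; 18 mod 6 = 0, not 5 — violated.
[4] Y + S = 1 + 7 = 8, not 9 — violated.
[5] Y^2 + X^2 = 1^2 + 11^2 = 1 + 121 = 122 — OK.
[6] W = 11, S = 7; 11 > 7 (want ≤) — violated.
[7] values 1, 7, 11 are pairwise distinct — OK.
[8] Y = 1 lies in [-3, 4] — OK.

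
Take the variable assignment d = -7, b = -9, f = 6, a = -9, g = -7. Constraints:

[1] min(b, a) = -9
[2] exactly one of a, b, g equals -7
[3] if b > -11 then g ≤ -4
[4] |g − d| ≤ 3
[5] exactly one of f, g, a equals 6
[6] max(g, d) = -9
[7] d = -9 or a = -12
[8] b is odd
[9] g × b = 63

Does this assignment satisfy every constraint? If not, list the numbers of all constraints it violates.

The assignment fails constraints 6 and 7.

[1] min(-9, -9) = -9 — holds.
[2] a=-9, b=-9, g=-7; 1 of them equals -7 — holds.
[3] b = -9 > -11, so we need g ≤ -4; g = -7 ≤ -4 — holds.
[4] |-7 − (-7)| = 0; 0 ≤ 3 — holds.
[5] f=6, g=-7, a=-9; 1 of them equals 6 — holds.
[6] max(-7, -7) = -7, not -9 — fails.
[7] d = -7 ≠ -9 and a = -9 ≠ -12; both disjuncts false — fails.
[8] b = -9 is odd — holds.
[9] g × b = -7 × (-9) = 63 — holds.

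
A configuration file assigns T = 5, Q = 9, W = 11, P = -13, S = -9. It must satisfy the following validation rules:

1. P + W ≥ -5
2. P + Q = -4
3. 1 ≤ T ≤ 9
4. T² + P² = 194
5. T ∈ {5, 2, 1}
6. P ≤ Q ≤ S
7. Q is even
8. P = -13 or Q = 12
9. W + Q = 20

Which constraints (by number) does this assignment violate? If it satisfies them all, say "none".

The assignment fails constraints 6, 7.

1. P + W = -13 + 11 = -2; -2 ≥ -5 — satisfied.
2. P + Q = -13 + 9 = -4 — satisfied.
3. T = 5 lies in [1, 9] — satisfied.
4. T² + P² = 5² + (-13)² = 25 + 169 = 194 — satisfied.
5. T = 5 is in {5, 2, 1} — satisfied.
6. values -13, 9, -9; Q = 9 is not ≤ S = -9 — violated.
7. Q = 9 is odd — violated.
8. P = -13 = -13 (first disjunct) — satisfied.
9. W + Q = 11 + 9 = 20 — satisfied.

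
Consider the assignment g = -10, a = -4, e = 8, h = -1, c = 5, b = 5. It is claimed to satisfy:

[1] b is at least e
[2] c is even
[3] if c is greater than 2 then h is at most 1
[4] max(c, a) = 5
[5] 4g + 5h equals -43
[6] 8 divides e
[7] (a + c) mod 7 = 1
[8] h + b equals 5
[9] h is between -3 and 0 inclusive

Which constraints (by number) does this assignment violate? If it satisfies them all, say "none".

[1] b = 5, e = 8; 5 < 8 (want ≥) — does not hold.
[2] c = 5 is odd — does not hold.
[3] c = 5 > 2, so we need h ≤ 1; h = -1 ≤ 1 — holds.
[4] max(5, -4) = 5 — holds.
[5] 4g + 5h = 4(-10) + 5(-1) = -45, not -43 — does not hold.
[6] 8 / 8 = 1, so 8 divides 8 — holds.
[7] a + c = 1; 1 mod 7 = 1 — holds.
[8] h + b = -1 + 5 = 4, not 5 — does not hold.
[9] h = -1 lies in [-3, 0] — holds.

Constraints 1, 2, 5, 8 do not hold.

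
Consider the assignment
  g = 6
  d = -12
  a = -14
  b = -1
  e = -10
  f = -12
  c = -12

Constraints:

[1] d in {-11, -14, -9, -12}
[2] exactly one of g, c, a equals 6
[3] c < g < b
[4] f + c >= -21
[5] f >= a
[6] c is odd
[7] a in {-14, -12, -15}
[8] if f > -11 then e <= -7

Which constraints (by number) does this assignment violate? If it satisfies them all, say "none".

[1] d = -12 is in {-11, -14, -9, -12}  yes
[2] g=6, c=-12, a=-14; 1 of them equals 6  yes
[3] values -12, 6, -1; g = 6 is not < b = -1  no
[4] f + c = -12 + (-12) = -24; -24 < -21, bound -21 not met  no
[5] f = -12, a = -14; -12 ≥ -14  yes
[6] c = -12 is even  no
[7] a = -14 is in {-14, -12, -15}  yes
[8] f = -12, not > -11; antecedent false, conditional vacuously true  yes

Constraints 3, 4, 6 do not hold.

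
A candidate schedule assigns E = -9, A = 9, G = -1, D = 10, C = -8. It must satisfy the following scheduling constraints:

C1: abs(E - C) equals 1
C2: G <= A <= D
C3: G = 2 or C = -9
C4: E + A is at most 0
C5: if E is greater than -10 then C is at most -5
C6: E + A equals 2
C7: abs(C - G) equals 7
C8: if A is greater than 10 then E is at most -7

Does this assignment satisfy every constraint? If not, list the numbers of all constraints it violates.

C1: abs(-9 - (-8)) = 1  true
C2: values -1 <= 9 <= 10  true
C3: G = -1 ≠ 2 and C = -8 ≠ -9; both disjuncts false  false
C4: E + A = -9 + 9 = 0; 0 ≤ 0  true
C5: E = -9 > -10, so we need C ≤ -5; C = -8 ≤ -5  true
C6: E + A = -9 + 9 = 0, not 2  false
C7: abs(-8 - (-1)) = 7  true
C8: A = 9, not > 10; antecedent false, conditional vacuously true  true

Constraints 3 and 6 are violated.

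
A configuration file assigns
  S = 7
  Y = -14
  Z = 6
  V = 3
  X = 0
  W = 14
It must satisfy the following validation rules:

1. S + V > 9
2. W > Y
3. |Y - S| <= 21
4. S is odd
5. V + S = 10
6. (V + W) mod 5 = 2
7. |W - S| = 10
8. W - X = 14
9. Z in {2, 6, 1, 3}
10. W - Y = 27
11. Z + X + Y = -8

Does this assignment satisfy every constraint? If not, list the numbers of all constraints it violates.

1. S + V = 7 + 3 = 10; 10 > 9 — satisfied.
2. W = 14, Y = -14; 14 > -14 — satisfied.
3. |-14 - 7| = 21; 21 ≤ 21 — satisfied.
4. S = 7 is odd — satisfied.
5. V + S = 3 + 7 = 10 — satisfied.
6. V + W = 17; 17 mod 5 = 2 — satisfied.
7. |14 - 7| = 7, not 10 — violated.
8. W - X = 14 - 0 = 14 — satisfied.
9. Z = 6 is in {2, 6, 1, 3} — satisfied.
10. W - Y = 14 - (-14) = 28, not 27 — violated.
11. Z + X + Y = 6 + 0 + (-14) = -8 — satisfied.

Constraints 7 and 10 are violated.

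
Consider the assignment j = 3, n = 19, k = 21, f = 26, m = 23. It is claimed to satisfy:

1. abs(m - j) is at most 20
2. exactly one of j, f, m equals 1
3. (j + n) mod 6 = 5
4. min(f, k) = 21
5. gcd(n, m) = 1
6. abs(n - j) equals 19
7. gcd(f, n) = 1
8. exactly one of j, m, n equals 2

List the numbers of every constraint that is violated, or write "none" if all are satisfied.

Violated: 2, 3, 6, 8.

1. abs(23 - 3) = 20; 20 ≤ 20  holds
2. j=3, f=26, m=23; 0 of them equal 1, not exactly one  fails
3. j + n = 22; 22 mod 6 = 4, not 5  fails
4. min(26, 21) = 21  holds
5. gcd(19, 23) = 1  holds
6. abs(19 - 3) = 16, not 19  fails
7. gcd(26, 19) = 1  holds
8. j=3, m=23, n=19; 0 of them equal 2, not exactly one  fails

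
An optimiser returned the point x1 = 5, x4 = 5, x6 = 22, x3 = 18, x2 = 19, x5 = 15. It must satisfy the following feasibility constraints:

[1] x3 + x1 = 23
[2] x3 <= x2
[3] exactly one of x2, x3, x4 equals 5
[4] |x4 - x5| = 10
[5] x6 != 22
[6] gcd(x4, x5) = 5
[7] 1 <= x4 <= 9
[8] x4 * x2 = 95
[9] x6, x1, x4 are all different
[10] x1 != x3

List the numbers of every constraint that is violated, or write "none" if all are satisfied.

Constraints 5 and 9 are violated.

[1] x3 + x1 = 18 + 5 = 23  true
[2] x3 = 18, x2 = 19; 18 ≤ 19  true
[3] x2=19, x3=18, x4=5; 1 of them equals 5  true
[4] |5 - 15| = 10  true
[5] x6 = 22, but 22 is required to differ  false
[6] gcd(5, 15) = 5  true
[7] x4 = 5 lies in [1, 9]  true
[8] x4 * x2 = 5 * 19 = 95  true
[9] x1 = x4 = 5, not all different  false
[10] x1 = 5, x3 = 18; distinct  true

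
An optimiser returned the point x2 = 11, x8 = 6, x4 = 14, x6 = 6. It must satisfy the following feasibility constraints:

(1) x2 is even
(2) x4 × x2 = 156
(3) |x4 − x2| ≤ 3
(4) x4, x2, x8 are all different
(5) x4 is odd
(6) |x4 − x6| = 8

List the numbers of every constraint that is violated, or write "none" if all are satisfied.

(1) x2 = 11 is odd — fails.
(2) x4 × x2 = 14 × 11 = 154, not 156 — fails.
(3) |14 − 11| = 3; 3 ≤ 3 — holds.
(4) values 14, 11, 6 are pairwise distinct — holds.
(5) x4 = 14 is even — fails.
(6) |14 − 6| = 8 — holds.

Constraints 1, 2, 5 are violated.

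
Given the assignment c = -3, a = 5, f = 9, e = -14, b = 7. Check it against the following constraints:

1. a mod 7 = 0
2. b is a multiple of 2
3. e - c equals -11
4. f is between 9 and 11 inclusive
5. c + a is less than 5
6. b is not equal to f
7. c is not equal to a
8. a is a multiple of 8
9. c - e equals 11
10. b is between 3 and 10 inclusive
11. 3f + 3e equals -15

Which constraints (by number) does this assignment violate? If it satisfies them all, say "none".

Constraints 1, 2, 8 are violated.

1. 5 mod 7 = 5, not 0  no
2. 7 = 2*3 + 1, so 2 does not divide 7  no
3. e - c = -14 - (-3) = -11  yes
4. f = 9 lies in [9, 11]  yes
5. c + a = -3 + 5 = 2; 2 < 5  yes
6. b = 7, f = 9; distinct  yes
7. c = -3, a = 5; distinct  yes
8. 5 = 8*0 + 5, so 8 does not divide 5  no
9. c - e = -3 - (-14) = 11  yes
10. b = 7 lies in [3, 10]  yes
11. 3f + 3e = 3(9) + 3(-14) = -15  yes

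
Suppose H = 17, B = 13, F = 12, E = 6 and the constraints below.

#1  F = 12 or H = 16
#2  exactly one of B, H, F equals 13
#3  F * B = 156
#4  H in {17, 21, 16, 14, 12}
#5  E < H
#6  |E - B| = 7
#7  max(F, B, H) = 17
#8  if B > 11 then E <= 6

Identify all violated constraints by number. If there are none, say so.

None — every constraint holds.

#1 F = 12 = 12 (first disjunct) — holds.
#2 B=13, H=17, F=12; 1 of them equals 13 — holds.
#3 F * B = 12 * 13 = 156 — holds.
#4 H = 17 is in {17, 21, 16, 14, 12} — holds.
#5 E = 6, H = 17; 6 < 17 — holds.
#6 |6 - 13| = 7 — holds.
#7 max(12, 13, 17) = 17 — holds.
#8 B = 13 > 11, so we need E ≤ 6; E = 6 ≤ 6 — holds.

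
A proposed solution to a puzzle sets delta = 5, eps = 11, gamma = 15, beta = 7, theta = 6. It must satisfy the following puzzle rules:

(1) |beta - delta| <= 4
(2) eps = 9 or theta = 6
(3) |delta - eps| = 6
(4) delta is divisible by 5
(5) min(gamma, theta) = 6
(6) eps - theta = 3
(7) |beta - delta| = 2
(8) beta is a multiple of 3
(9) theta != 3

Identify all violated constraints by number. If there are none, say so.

(1) |7 - 5| = 2; 2 ≤ 4 — satisfied.
(2) eps = 11 ≠ 9, but theta = 6 = 6 (second disjunct) — satisfied.
(3) |5 - 11| = 6 — satisfied.
(4) 5 / 5 = 1, so 5 divides 5 — satisfied.
(5) min(15, 6) = 6 — satisfied.
(6) eps - theta = 11 - 6 = 5, not 3 — violated.
(7) |7 - 5| = 2 — satisfied.
(8) 7 = 3*2 + 1, so 3 does not divide 7 — violated.
(9) theta = 6, and 6 ≠ 3 — satisfied.

No — constraints 6, 8 are not satisfied.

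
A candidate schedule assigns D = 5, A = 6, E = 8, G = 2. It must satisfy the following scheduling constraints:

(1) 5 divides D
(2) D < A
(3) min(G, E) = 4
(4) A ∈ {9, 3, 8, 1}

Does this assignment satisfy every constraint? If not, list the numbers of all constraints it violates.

(1) 5 / 5 = 1, so 5 divides 5 — holds.
(2) D = 5, A = 6; 5 < 6 — holds.
(3) min(2, 8) = 2, not 4 — fails.
(4) A = 6 is not in {9, 3, 8, 1} — fails.

Constraints 3 and 4 are violated.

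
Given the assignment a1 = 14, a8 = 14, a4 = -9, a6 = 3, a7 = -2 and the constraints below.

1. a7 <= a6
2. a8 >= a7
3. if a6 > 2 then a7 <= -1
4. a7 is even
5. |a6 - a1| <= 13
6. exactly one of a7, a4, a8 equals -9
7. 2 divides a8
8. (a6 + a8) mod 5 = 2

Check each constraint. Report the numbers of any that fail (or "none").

1. a7 = -2, a6 = 3; -2 ≤ 3 — satisfied.
2. a8 = 14, a7 = -2; 14 ≥ -2 — satisfied.
3. a6 = 3 > 2, so we need a7 ≤ -1; a7 = -2 ≤ -1 — satisfied.
4. a7 = -2 is even — satisfied.
5. |3 - 14| = 11; 11 ≤ 13 — satisfied.
6. a7=-2, a4=-9, a8=14; 1 of them equals -9 — satisfied.
7. 14 / 2 = 7, so 2 divides 14 — satisfied.
8. a6 + a8 = 17; 17 mod 5 = 2 — satisfied.

No violations.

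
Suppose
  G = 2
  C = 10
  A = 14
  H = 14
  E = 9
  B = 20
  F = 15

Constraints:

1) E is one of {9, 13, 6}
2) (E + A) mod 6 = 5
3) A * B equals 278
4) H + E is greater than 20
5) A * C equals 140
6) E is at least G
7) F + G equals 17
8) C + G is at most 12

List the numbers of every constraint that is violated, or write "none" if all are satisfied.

The assignment fails constraint 3.

1) E = 9 is in {9, 13, 6}  true
2) E + A = 23; 23 mod 6 = 5  true
3) A * B = 14 * 20 = 280, not 278  false
4) H + E = 14 + 9 = 23; 23 > 20  true
5) A * C = 14 * 10 = 140  true
6) E = 9, G = 2; 9 ≥ 2  true
7) F + G = 15 + 2 = 17  true
8) C + G = 10 + 2 = 12; 12 ≤ 12  true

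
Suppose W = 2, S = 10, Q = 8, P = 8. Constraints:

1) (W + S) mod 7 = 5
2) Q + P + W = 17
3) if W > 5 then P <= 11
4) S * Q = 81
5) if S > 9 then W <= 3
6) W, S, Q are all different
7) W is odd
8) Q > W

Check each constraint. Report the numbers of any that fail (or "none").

1) W + S = 12; 12 mod 7 = 5 — holds.
2) Q + P + W = 8 + 8 + 2 = 18, not 17 — fails.
3) W = 2, not > 5; antecedent false, conditional vacuously true — holds.
4) S * Q = 10 * 8 = 80, not 81 — fails.
5) S = 10 > 9, so we need W ≤ 3; W = 2 ≤ 3 — holds.
6) values 2, 10, 8 are pairwise distinct — holds.
7) W = 2 is even — fails.
8) Q = 8, W = 2; 8 > 2 — holds.

No — constraints 2, 4, and 7 are not satisfied.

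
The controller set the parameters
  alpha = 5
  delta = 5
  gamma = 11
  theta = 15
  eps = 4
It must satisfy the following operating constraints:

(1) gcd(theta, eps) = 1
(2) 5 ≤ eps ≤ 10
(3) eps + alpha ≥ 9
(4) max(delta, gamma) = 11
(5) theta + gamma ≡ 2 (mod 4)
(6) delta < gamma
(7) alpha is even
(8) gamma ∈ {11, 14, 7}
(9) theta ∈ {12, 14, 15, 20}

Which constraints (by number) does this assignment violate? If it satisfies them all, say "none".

The assignment fails constraints 2 and 7.

(1) gcd(15, 4) = 1  true
(2) eps = 4 is outside [5, 10]  false
(3) eps + alpha = 4 + 5 = 9; 9 ≥ 9  true
(4) max(5, 11) = 11  true
(5) theta + gamma = 26; 26 mod 4 = 2  true
(6) delta = 5, gamma = 11; 5 < 11  true
(7) alpha = 5 is odd  false
(8) gamma = 11 is in {11, 14, 7}  true
(9) theta = 15 is in {12, 14, 15, 20}  true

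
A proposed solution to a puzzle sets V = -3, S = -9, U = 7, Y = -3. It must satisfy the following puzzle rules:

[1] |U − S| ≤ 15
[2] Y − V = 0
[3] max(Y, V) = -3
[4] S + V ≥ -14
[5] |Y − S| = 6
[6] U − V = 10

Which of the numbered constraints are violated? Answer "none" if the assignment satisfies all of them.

Constraint 1 does not hold.

[1] |7 − (-9)| = 16; 16 > 15, exceeds bound 15 — does not hold.
[2] Y − V = -3 − (-3) = 0 — holds.
[3] max(-3, -3) = -3 — holds.
[4] S + V = -9 + (-3) = -12; -12 ≥ -14 — holds.
[5] |-3 − (-9)| = 6 — holds.
[6] U − V = 7 − (-3) = 10 — holds.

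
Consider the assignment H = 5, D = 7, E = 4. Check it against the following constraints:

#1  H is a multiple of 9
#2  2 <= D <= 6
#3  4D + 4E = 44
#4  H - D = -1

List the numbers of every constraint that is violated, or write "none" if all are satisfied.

#1 5 = 9*0 + 5, so 9 does not divide 5 — violated.
#2 D = 7 is outside [2, 6] — violated.
#3 4D + 4E = 4(7) + 4(4) = 44 — OK.
#4 H - D = 5 - 7 = -2, not -1 — violated.

Violated: 1, 2, and 4.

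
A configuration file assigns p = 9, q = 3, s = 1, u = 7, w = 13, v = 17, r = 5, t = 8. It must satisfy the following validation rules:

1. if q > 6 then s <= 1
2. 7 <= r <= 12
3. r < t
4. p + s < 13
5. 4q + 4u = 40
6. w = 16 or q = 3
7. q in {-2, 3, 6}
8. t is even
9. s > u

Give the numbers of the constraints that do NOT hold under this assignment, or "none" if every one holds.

1. q = 3, not > 6; antecedent false, conditional vacuously true  yes
2. r = 5 is outside [7, 12]  no
3. r = 5, t = 8; 5 < 8  yes
4. p + s = 9 + 1 = 10; 10 < 13  yes
5. 4q + 4u = 4(3) + 4(7) = 40  yes
6. w = 13 ≠ 16, but q = 3 = 3 (second disjunct)  yes
7. q = 3 is in {-2, 3, 6}  yes
8. t = 8 is even  yes
9. s = 1, u = 7; 1 ≤ 7 (want >)  no

The assignment fails constraints 2, 9.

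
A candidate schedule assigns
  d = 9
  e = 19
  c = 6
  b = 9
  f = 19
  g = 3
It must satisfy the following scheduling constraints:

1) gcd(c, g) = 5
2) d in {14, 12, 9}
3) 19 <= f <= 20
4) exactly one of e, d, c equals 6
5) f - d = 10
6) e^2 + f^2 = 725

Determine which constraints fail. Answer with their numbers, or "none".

Constraints 1 and 6 are violated.

1) gcd(6, 3) = 3, not 5 — violated.
2) d = 9 is in {14, 12, 9} — OK.
3) f = 19 lies in [19, 20] — OK.
4) e=19, d=9, c=6; 1 of them equals 6 — OK.
5) f - d = 19 - 9 = 10 — OK.
6) e^2 + f^2 = 19^2 + 19^2 = 361 + 361 = 722, not 725 — violated.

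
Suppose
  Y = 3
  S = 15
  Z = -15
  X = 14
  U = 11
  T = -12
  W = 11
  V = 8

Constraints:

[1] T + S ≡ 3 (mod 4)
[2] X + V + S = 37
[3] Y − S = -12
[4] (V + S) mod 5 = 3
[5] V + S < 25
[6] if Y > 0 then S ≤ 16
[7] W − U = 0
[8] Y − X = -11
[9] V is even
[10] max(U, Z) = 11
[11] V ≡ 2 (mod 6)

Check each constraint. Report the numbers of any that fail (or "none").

Yes — all constraints hold.

[1] T + S = 3; 3 mod 4 = 3 — satisfied.
[2] X + V + S = 14 + 8 + 15 = 37 — satisfied.
[3] Y − S = 3 − 15 = -12 — satisfied.
[4] V + S = 23; 23 mod 5 = 3 — satisfied.
[5] V + S = 8 + 15 = 23; 23 < 25 — satisfied.
[6] Y = 3 > 0, so we need S ≤ 16; S = 15 ≤ 16 — satisfied.
[7] W − U = 11 − 11 = 0 — satisfied.
[8] Y − X = 3 − 14 = -11 — satisfied.
[9] V = 8 is even — satisfied.
[10] max(11, -15) = 11 — satisfied.
[11] 8 mod 6 = 2 — satisfied.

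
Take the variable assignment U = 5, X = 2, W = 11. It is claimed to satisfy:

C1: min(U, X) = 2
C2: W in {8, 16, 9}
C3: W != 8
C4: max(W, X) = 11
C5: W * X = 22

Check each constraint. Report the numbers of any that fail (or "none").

C1: min(5, 2) = 2  OK
C2: W = 11 is not in {8, 16, 9}  FAIL
C3: W = 11, and 11 ≠ 8  OK
C4: max(11, 2) = 11  OK
C5: W * X = 11 * 2 = 22  OK

No — constraint 2 is not satisfied.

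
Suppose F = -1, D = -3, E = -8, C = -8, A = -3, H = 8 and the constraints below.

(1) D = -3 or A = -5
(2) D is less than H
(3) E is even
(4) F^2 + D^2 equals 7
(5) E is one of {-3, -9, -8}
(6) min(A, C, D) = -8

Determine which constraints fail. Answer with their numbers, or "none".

(1) D = -3 = -3 (first disjunct)  ✔
(2) D = -3, H = 8; -3 < 8  ✔
(3) E = -8 is even  ✔
(4) F^2 + D^2 = (-1)^2 + (-3)^2 = 1 + 9 = 10, not 7  ✘
(5) E = -8 is in {-3, -9, -8}  ✔
(6) min(-3, -8, -3) = -8  ✔

Violated: 4.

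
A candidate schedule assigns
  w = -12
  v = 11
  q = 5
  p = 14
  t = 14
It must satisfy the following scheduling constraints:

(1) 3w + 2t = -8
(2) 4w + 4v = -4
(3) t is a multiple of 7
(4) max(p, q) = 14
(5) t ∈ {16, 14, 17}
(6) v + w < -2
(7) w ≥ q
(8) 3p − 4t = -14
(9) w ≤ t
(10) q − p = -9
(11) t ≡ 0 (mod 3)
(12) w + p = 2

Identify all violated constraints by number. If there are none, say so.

(1) 3w + 2t = 3(-12) + 2(14) = -8  yes
(2) 4w + 4v = 4(-12) + 4(11) = -4  yes
(3) 14 / 7 = 2, so 7 divides 14  yes
(4) max(14, 5) = 14  yes
(5) t = 14 is in {16, 14, 17}  yes
(6) v + w = 11 + (-12) = -1; -1 ≥ -2, bound -2 not met  no
(7) w = -12, q = 5; -12 < 5 (want ≥)  no
(8) 3p − 4t = 3(14) − 4(14) = -14  yes
(9) w = -12, t = 14; -12 ≤ 14  yes
(10) q − p = 5 − 14 = -9  yes
(11) 14 mod 3 = 2, not 0  no
(12) w + p = -12 + 14 = 2  yes

Constraints 6, 7, 11 are violated.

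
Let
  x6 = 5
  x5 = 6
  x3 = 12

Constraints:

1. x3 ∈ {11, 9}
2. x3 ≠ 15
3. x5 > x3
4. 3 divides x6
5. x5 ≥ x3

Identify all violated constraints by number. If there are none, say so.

1. x3 = 12 is not in {11, 9} — violated.
2. x3 = 12, and 12 ≠ 15 — satisfied.
3. x5 = 6, x3 = 12; 6 ≤ 12 (want >) — violated.
4. 5 = 3×1 + 2, so 3 does not divide 5 — violated.
5. x5 = 6, x3 = 12; 6 < 12 (want ≥) — violated.

Constraints 1, 3, 4, and 5 are violated.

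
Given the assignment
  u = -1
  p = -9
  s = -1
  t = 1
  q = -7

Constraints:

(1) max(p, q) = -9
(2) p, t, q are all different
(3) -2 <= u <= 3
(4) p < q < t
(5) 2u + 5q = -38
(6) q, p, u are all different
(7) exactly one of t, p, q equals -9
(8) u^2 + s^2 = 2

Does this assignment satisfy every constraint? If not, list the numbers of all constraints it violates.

Violated: 1 and 5.

(1) max(-9, -7) = -7, not -9 — violated.
(2) values -9, 1, -7 are pairwise distinct — OK.
(3) u = -1 lies in [-2, 3] — OK.
(4) values -9 < -7 < 1 — OK.
(5) 2u + 5q = 2(-1) + 5(-7) = -37, not -38 — violated.
(6) values -7, -9, -1 are pairwise distinct — OK.
(7) t=1, p=-9, q=-7; 1 of them equals -9 — OK.
(8) u^2 + s^2 = (-1)^2 + (-1)^2 = 1 + 1 = 2 — OK.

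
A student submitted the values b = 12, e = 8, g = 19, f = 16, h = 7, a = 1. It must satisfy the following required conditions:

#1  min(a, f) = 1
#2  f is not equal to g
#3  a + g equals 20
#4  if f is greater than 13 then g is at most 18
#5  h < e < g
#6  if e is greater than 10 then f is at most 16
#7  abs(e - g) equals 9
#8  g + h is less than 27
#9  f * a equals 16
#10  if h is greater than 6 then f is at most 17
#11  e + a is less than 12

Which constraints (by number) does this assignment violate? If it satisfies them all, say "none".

#1 min(1, 16) = 1 — holds.
#2 f = 16, g = 19; distinct — holds.
#3 a + g = 1 + 19 = 20 — holds.
#4 f = 16 > 13, so we need g ≤ 18; but g = 19 > 18 — fails.
#5 values 7 < 8 < 19 — holds.
#6 e = 8, not > 10; antecedent false, conditional vacuously true — holds.
#7 abs(8 - 19) = 11, not 9 — fails.
#8 g + h = 19 + 7 = 26; 26 < 27 — holds.
#9 f * a = 16 * 1 = 16 — holds.
#10 h = 7 > 6, so we need f ≤ 17; f = 16 ≤ 17 — holds.
#11 e + a = 8 + 1 = 9; 9 < 12 — holds.

Constraints 4 and 7 are violated.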